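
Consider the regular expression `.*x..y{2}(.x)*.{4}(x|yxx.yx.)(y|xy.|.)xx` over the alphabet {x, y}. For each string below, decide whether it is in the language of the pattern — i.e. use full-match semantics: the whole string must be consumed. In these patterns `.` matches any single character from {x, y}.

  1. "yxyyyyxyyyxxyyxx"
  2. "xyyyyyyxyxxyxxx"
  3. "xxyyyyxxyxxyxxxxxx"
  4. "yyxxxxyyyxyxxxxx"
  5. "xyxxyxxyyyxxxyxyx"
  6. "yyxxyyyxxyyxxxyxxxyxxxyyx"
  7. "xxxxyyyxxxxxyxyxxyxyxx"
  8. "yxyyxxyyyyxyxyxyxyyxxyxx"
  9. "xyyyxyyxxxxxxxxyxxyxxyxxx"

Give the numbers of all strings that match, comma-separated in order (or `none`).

1, 2, 3, 4, 7

1 → match
2 → match
3 → match
4 → match
5 → no match — must end with "xx"
6 → no match — must end with "xx"
7 → match
8 → no match
9 → no match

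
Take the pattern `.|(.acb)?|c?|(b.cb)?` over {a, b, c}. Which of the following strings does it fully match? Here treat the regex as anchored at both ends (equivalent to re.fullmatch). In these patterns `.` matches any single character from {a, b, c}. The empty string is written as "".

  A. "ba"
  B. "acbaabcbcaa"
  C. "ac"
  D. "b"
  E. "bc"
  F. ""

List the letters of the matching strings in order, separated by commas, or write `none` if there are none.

A. "ba" → no match
B. "acbaabcbcaa" → no match
C. "ac" → no match
D. "b" → match
E. "bc" → no match
F. "" → match

D, F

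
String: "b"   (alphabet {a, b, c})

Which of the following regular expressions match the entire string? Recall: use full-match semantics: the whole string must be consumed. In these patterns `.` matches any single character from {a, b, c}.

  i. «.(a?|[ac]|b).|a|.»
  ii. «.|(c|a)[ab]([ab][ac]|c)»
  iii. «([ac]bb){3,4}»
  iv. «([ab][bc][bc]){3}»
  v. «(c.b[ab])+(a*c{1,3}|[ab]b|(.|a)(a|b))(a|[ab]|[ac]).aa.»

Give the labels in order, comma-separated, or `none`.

i → match
ii → match
iii → no match — must end with "bb"
iv → no match
v → no match — must start with "c"

i, ii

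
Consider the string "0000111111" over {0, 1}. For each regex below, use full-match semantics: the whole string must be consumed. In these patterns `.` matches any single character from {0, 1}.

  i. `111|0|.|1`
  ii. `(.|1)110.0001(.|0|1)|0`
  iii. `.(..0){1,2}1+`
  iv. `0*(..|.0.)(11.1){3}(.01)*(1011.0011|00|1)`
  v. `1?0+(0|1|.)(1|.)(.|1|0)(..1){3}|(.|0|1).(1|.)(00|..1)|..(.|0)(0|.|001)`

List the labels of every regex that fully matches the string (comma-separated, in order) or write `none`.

iii

i → no match
ii → no match
iii → match
iv → no match
v → no match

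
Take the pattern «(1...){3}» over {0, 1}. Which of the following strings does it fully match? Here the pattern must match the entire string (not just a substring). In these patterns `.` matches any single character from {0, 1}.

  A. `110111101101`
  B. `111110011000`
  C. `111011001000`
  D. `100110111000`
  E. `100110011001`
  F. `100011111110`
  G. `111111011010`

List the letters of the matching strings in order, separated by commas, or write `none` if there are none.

A, B, C, D, E, F, G

A → match
B → match
C → match
D → match
E → match
F → match
G → match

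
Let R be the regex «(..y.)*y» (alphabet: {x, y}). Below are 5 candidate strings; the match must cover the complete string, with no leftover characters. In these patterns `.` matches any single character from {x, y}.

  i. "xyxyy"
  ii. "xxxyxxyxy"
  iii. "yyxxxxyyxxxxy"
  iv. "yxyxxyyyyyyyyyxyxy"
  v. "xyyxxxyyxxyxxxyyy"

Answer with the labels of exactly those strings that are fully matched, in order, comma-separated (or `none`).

v

i. "xyxyy" → no match
ii. "xxxyxxyxy" → no match
iii → no match
iv → no match
v → match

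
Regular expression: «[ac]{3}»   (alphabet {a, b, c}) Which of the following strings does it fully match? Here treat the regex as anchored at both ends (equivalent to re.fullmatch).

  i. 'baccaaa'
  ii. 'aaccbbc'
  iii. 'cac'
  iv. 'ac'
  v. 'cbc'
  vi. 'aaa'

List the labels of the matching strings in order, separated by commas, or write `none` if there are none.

iii, vi

i → no match
ii → no match
iii → match
iv → no match
v → no match
vi → match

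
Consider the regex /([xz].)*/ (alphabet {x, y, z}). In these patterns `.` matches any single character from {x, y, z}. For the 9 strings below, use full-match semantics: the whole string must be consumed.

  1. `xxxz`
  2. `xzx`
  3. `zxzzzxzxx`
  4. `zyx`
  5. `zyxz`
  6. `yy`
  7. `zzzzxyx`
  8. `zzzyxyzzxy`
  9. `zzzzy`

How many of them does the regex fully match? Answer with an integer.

3

1. `xxxz` → match
2. `xzx` → no match
3. `zxzzzxzxx` → no match
4. `zyx` → no match
5. `zyxz` → match
6. `yy` → no match
7. `zzzzxyx` → no match
8. `zzzyxyzzxy` → match
9. `zzzzy` → no match
Total matched: 3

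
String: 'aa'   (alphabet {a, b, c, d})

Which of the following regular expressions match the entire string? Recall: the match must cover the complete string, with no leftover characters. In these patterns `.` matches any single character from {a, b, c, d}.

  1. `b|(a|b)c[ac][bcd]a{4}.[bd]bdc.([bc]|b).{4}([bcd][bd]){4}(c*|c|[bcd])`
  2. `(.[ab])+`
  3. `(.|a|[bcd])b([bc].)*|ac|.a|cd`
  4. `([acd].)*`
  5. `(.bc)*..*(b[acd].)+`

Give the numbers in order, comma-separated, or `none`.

2, 3, 4

1 → no match
2 → match
3 → match
4 → match
5 → no match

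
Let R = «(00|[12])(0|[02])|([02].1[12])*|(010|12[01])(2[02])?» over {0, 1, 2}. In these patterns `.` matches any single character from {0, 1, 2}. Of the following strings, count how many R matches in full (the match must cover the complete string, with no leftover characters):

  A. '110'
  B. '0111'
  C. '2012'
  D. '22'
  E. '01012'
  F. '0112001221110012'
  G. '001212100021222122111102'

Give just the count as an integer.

4

A. '110' → no match
B. '0111' → match
C. '2012' → match
D. '22' → match
E. '01012' → no match
F → match
G → no match
Total matched: 4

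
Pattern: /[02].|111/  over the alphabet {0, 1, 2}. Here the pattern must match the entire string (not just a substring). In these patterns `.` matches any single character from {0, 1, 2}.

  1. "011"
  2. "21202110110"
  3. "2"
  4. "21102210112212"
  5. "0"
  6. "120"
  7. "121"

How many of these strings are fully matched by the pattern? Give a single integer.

0

1 → no match
2 → no match
3 → no match
4 → no match
5 → no match
6 → no match
7 → no match
Total matched: 0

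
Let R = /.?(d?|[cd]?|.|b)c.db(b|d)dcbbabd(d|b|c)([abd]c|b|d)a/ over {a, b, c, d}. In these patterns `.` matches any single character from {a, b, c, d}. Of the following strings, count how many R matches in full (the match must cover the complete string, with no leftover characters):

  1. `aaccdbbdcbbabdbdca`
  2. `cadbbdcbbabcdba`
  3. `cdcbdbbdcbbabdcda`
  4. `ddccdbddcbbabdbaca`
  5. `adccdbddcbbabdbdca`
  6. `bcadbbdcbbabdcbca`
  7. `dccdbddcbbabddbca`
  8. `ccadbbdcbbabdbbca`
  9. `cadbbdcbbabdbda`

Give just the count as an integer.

8

1 → match
2 → no match
3 → match
4 → match
5 → match
6 → match
7 → match
8 → match
9 → match
Total matched: 8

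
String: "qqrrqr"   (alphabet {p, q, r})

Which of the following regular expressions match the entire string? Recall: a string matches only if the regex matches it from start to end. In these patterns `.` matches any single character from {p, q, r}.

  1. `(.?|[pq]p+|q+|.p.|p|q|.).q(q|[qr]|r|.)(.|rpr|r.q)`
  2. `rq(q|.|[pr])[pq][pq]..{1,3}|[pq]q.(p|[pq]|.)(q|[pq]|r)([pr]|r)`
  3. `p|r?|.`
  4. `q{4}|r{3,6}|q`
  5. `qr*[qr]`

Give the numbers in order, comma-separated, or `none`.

1 → no match
2 → match
3 → no match
4 → no match
5 → no match

2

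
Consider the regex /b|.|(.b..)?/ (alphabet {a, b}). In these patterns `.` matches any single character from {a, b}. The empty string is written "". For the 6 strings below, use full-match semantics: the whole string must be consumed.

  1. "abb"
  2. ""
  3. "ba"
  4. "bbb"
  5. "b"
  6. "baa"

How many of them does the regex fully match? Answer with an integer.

2

1 → no match
2 → match
3 → no match
4 → no match
5 → match
6 → no match
Total matched: 2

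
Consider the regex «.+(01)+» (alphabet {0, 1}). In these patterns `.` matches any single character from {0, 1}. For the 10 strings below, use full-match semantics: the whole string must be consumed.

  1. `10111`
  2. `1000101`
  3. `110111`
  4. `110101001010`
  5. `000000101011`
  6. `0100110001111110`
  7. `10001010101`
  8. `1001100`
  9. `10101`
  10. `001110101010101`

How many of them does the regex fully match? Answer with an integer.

4

1 → no match — must end with `01`
2 → match
3 → no match — must end with `01`
4 → no match — must end with `01`
5 → no match — must end with `01`
6 → no match — must end with `01`
7 → match
8 → no match — must end with `01`
9 → match
10 → match
Total matched: 4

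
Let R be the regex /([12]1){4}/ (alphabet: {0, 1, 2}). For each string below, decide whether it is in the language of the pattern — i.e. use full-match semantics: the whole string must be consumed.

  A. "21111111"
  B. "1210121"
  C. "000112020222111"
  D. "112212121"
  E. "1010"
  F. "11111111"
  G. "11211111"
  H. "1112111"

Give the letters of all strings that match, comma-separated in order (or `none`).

A, F, G

A. "21111111" → match
B. "1210121" → no match
C → no match
D. "112212121" → no match
E. "1010" → no match — must end with "1"
F. "11111111" → match
G. "11211111" → match
H. "1112111" → no match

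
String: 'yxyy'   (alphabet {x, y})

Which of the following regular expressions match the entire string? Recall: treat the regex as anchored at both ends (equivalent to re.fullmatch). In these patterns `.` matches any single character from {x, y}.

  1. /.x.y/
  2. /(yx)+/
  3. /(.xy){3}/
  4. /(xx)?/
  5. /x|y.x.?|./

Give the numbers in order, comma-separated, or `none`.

1 → match
2 → no match — must end with 'yx'
3 → no match — must end with 'xy'
4 → no match
5 → no match

1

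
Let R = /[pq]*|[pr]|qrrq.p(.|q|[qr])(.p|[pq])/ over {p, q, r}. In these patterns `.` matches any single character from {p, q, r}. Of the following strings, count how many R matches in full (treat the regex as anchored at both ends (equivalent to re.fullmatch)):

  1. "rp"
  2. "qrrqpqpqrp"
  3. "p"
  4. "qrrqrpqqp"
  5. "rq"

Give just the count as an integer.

2

1. "rp" → no match
2. "qrrqpqpqrp" → no match
3. "p" → match
4. "qrrqrpqqp" → match
5. "rq" → no match
Total matched: 2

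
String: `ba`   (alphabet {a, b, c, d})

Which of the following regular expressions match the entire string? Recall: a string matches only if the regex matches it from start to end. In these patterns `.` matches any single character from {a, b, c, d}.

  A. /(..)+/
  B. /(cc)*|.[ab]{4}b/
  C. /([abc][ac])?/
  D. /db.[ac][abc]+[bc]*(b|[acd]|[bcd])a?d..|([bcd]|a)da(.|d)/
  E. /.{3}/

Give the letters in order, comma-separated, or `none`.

A → match
B → no match
C → match
D → no match
E → no match

A, C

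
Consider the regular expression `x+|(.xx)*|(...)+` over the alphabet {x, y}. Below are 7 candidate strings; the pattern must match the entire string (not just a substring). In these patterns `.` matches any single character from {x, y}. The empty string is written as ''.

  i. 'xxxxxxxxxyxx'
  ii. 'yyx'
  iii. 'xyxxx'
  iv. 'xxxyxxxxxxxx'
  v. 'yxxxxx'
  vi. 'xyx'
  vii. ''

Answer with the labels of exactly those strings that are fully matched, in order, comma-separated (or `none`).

i, ii, iv, v, vi, vii

i → match
ii → match
iii → no match
iv → match
v → match
vi → match
vii → match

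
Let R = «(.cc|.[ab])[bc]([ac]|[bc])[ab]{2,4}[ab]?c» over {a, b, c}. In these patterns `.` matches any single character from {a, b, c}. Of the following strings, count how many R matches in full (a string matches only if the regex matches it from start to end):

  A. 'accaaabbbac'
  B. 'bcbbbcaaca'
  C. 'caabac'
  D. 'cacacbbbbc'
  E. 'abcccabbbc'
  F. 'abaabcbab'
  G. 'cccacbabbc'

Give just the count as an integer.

0

A → no match
B → no match — must end with 'c'
C → no match
D → no match
E → no match
F → no match — must end with 'c'
G → no match
Total matched: 0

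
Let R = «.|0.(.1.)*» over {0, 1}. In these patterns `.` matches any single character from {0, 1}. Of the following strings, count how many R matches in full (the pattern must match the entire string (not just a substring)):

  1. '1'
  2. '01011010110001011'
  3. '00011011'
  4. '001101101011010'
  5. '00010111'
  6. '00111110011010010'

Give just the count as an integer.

4

1 → match
2 → no match
3 → match
4 → no match
5 → match
6 → match
Total matched: 4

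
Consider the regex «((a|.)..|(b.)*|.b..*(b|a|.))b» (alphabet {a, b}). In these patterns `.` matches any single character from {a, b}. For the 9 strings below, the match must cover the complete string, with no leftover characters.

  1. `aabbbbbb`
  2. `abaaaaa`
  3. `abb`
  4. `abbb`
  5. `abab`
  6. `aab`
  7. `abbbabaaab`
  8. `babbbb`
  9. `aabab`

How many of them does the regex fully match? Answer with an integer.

3

1 → no match
2 → no match — must end with `b`
3 → no match
4 → match
5 → match
6 → no match
7 → match
8 → no match
9 → no match
Total matched: 3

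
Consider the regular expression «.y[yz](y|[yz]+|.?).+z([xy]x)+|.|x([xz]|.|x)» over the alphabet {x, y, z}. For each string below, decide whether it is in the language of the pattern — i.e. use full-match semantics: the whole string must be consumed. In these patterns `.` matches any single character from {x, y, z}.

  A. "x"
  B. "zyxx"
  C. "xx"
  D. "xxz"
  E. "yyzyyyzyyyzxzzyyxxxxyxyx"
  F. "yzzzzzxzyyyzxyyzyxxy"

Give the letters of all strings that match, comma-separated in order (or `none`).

A, C

A → match
B → no match
C → match
D → no match
E → no match
F → no match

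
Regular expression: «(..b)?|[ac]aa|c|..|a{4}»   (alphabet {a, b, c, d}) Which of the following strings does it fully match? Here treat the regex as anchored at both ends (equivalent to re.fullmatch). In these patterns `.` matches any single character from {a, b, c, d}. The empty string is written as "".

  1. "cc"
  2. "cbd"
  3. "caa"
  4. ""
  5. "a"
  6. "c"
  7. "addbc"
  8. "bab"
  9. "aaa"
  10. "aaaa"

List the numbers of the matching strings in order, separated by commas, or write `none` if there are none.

1 → match
2 → no match
3 → match
4 → match
5 → no match
6 → match
7 → no match
8 → match
9 → match
10 → match

1, 3, 4, 6, 8, 9, 10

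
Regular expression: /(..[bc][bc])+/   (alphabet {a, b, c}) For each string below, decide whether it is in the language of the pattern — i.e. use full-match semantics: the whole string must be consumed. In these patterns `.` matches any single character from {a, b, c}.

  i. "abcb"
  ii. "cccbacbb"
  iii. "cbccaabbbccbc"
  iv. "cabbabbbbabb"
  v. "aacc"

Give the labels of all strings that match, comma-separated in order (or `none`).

i, ii, iv, v

i. "abcb" → match
ii. "cccbacbb" → match
iii → no match
iv. "cabbabbbbabb" → match
v. "aacc" → match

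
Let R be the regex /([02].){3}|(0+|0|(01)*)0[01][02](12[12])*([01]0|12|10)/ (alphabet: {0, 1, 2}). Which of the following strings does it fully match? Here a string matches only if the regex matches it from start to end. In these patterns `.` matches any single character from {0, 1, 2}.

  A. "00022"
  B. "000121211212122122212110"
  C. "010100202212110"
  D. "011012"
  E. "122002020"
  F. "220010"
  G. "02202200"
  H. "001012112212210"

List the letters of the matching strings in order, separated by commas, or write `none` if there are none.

H

A. "00022" → no match
B → no match
C → no match
D. "011012" → no match
E. "122002020" → no match
F. "220010" → no match
G. "02202200" → no match
H → match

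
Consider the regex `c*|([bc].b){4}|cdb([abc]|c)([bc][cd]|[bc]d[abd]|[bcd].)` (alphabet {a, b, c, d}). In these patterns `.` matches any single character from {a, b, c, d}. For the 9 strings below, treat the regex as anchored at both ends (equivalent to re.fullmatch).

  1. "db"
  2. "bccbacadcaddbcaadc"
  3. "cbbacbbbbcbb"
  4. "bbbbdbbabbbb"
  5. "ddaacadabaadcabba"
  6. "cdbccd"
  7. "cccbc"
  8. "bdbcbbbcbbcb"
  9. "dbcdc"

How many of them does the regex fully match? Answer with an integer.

1 → no match
2 → no match
3 → no match
4 → match
5 → no match
6 → match
7 → no match
8 → match
9 → no match
Total matched: 3

3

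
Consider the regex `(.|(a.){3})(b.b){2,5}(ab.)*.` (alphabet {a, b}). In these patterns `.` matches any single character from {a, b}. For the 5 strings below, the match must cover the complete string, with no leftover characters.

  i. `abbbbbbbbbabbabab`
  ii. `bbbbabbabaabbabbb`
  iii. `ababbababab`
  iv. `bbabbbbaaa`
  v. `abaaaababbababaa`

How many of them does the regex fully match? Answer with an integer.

i → match
ii → no match
iii → match
iv → no match
v → match
Total matched: 3

3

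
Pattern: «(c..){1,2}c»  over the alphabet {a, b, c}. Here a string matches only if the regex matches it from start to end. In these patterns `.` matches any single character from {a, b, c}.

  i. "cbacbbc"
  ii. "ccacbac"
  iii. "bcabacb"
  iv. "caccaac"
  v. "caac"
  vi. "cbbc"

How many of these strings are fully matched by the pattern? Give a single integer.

i. "cbacbbc" → match
ii. "ccacbac" → match
iii. "bcabacb" → no match — must start with "c"
iv. "caccaac" → match
v. "caac" → match
vi. "cbbc" → match
Total matched: 5

5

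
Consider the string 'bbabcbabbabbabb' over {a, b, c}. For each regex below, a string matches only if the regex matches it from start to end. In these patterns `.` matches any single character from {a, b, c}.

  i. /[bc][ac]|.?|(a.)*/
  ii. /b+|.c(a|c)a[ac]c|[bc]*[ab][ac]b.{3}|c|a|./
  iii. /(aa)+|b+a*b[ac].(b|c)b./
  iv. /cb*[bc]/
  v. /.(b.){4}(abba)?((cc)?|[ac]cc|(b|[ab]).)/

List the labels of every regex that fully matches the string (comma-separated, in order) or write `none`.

i → no match
ii → no match
iii → no match
iv → no match — must start with 'c'
v → match

v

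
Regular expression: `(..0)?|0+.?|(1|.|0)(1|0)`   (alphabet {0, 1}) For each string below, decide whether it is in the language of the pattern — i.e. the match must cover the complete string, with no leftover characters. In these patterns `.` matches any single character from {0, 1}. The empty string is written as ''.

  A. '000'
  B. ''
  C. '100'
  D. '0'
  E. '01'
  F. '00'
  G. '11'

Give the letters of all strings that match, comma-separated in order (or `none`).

A, B, C, D, E, F, G

A. '000' → match
B. '' → match
C. '100' → match
D. '0' → match
E. '01' → match
F. '00' → match
G. '11' → match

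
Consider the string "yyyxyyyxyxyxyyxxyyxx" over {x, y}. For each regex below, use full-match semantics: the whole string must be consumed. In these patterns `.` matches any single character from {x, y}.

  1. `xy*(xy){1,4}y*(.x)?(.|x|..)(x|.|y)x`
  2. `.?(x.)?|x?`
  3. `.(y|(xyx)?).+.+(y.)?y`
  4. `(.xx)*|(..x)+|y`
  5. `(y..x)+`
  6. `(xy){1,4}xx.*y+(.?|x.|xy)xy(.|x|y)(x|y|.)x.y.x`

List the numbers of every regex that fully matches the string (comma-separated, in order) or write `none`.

5

1 → no match — must start with "x"
2 → no match
3 → no match — must end with "y"
4 → no match
5 → match
6 → no match — must start with "xy"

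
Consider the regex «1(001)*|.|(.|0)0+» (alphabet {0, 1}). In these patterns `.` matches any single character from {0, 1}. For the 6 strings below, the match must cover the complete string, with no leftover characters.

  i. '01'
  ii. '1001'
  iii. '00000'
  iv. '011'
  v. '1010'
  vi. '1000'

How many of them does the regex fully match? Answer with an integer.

3

i → no match
ii → match
iii → match
iv → no match
v → no match
vi → match
Total matched: 3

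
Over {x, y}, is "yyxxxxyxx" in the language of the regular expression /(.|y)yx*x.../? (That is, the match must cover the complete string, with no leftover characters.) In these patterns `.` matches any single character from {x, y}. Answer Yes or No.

Yes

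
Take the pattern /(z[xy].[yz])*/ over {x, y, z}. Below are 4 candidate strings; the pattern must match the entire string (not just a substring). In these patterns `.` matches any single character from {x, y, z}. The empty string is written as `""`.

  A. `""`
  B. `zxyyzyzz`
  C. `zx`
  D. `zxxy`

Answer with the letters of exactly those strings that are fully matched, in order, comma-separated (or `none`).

A → match
B → match
C → no match
D → match

A, B, D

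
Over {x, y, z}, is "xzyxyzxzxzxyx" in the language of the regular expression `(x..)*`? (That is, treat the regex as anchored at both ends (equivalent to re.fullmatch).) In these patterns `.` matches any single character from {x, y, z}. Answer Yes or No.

No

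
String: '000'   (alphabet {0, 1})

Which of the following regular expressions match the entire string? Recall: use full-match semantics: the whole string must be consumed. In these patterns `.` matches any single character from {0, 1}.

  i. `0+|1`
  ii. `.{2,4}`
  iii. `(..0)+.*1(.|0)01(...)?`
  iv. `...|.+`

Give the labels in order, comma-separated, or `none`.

i, ii, iv

i → match
ii → match
iii → no match
iv → match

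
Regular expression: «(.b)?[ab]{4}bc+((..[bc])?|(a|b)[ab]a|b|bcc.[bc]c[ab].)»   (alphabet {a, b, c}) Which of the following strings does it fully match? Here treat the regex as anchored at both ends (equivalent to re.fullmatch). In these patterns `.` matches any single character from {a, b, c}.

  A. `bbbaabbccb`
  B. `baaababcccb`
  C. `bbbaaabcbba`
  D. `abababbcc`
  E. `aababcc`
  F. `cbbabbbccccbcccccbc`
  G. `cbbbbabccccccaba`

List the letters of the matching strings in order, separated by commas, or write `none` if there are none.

A, C, D, E, F, G

A → match
B → no match
C → match
D → match
E → match
F → match
G → match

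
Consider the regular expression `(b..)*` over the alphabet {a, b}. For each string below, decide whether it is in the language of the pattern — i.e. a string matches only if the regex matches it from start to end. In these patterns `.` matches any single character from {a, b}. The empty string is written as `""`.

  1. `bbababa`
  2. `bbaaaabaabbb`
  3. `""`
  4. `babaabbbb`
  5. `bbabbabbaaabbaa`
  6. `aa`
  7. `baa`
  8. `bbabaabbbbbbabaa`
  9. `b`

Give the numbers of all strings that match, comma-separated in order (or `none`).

1 → no match
2 → no match
3 → match
4 → no match
5 → no match
6 → no match
7 → match
8 → no match
9 → no match

3, 7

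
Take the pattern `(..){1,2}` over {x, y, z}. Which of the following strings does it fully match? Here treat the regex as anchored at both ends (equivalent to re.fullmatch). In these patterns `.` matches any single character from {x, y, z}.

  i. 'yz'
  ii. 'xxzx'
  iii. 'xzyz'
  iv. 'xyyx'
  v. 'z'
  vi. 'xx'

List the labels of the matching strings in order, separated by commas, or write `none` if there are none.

i, ii, iii, iv, vi

i → match
ii → match
iii → match
iv → match
v → no match
vi → match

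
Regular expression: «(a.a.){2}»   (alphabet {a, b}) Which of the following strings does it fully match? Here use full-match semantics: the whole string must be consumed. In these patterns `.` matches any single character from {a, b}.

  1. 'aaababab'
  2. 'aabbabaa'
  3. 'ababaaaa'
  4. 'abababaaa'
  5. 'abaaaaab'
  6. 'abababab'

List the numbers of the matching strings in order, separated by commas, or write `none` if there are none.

1, 3, 5, 6

1 → match
2 → no match
3 → match
4 → no match
5 → match
6 → match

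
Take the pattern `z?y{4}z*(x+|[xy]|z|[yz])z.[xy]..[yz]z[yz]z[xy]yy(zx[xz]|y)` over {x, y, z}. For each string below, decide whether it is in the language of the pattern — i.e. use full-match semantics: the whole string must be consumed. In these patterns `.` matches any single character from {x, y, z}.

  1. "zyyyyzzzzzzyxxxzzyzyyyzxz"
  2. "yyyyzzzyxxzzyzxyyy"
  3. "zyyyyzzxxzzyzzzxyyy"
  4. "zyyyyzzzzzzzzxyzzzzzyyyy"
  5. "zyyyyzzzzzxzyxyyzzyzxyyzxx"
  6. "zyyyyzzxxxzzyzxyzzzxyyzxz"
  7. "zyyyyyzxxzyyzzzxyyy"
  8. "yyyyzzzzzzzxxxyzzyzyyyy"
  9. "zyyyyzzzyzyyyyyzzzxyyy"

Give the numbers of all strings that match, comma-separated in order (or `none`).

1, 2, 3, 4, 5, 6, 7, 8, 9

1 → match
2 → match
3 → match
4 → match
5 → match
6 → match
7 → match
8 → match
9 → match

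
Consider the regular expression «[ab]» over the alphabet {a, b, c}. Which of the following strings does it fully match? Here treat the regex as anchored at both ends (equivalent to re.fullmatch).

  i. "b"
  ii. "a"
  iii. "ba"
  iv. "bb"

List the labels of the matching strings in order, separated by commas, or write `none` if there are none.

i, ii

i → match
ii → match
iii → no match
iv → no match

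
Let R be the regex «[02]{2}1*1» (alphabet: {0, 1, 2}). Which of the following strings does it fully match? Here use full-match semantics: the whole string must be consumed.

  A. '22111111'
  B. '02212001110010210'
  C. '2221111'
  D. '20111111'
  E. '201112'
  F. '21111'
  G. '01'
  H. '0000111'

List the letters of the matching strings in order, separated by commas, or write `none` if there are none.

A → match
B → no match — must end with '1'
C → no match
D → match
E → no match — must end with '1'
F → no match
G → no match
H → no match

A, D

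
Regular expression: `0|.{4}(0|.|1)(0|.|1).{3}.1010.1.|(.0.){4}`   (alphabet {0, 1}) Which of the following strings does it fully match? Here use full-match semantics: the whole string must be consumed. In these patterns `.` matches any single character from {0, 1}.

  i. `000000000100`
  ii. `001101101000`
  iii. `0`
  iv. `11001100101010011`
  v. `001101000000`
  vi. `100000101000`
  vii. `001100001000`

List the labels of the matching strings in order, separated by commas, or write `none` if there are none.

i → match
ii → match
iii → match
iv → match
v → match
vi → match
vii → match

i, ii, iii, iv, v, vi, vii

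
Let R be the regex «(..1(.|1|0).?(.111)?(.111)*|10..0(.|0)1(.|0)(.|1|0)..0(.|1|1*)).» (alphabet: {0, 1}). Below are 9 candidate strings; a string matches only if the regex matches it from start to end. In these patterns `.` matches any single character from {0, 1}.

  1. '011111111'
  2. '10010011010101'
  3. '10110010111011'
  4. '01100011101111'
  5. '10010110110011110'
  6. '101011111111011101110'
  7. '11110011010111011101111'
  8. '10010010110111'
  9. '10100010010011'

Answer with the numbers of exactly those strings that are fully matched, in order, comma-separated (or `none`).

1. '011111111' → match
2 → no match
3 → match
4 → match
5 → match
6 → match
7 → no match
8 → no match
9 → match

1, 3, 4, 5, 6, 9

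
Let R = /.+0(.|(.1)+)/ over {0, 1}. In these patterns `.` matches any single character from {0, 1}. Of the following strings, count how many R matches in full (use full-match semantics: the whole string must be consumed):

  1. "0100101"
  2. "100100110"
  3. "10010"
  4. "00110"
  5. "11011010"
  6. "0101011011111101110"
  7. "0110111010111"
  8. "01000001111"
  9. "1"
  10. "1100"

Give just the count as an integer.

1 → match
2 → no match
3 → no match
4 → no match
5 → no match
6 → no match
7 → no match
8 → match
9 → no match
10 → match
Total matched: 3

3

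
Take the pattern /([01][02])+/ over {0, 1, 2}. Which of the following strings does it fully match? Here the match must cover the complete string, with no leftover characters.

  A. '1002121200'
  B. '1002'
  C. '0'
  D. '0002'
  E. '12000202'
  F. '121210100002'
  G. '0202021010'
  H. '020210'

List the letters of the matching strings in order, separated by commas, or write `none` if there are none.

A → match
B → match
C → no match
D → match
E → match
F → match
G → match
H → match

A, B, D, E, F, G, H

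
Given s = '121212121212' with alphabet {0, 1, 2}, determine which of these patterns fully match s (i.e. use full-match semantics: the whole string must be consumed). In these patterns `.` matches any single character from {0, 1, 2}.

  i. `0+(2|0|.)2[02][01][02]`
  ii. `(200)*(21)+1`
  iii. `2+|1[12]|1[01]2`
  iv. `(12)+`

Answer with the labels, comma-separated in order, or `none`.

iv

i → no match — must start with '0'
ii → no match — must end with '211'
iii → no match
iv → match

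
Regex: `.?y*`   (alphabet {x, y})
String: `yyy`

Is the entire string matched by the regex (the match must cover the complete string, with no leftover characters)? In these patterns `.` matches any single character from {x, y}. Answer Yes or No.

Yes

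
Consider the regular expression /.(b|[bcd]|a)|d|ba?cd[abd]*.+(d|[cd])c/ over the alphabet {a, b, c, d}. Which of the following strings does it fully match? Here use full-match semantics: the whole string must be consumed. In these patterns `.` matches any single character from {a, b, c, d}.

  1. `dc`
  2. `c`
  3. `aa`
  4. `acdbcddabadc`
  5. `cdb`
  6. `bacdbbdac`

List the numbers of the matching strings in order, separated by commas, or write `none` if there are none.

1 → match
2 → no match
3 → match
4 → no match
5 → no match
6 → no match

1, 3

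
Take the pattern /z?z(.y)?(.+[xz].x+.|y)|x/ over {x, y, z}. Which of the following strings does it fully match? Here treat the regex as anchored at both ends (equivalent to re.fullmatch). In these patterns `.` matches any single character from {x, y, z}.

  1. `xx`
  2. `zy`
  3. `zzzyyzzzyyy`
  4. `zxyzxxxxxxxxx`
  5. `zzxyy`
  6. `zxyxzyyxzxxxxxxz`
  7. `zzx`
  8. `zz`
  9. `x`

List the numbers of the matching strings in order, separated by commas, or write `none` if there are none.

2, 4, 5, 6, 9

1 → no match
2 → match
3 → no match
4 → match
5 → match
6 → match
7 → no match
8 → no match
9 → match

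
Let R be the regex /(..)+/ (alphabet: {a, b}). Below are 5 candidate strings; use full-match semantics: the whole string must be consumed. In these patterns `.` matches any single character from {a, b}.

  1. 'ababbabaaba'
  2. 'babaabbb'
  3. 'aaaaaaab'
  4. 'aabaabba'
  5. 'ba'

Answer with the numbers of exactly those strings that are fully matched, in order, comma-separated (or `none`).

2, 3, 4, 5

1. 'ababbabaaba' → no match
2. 'babaabbb' → match
3. 'aaaaaaab' → match
4. 'aabaabba' → match
5. 'ba' → match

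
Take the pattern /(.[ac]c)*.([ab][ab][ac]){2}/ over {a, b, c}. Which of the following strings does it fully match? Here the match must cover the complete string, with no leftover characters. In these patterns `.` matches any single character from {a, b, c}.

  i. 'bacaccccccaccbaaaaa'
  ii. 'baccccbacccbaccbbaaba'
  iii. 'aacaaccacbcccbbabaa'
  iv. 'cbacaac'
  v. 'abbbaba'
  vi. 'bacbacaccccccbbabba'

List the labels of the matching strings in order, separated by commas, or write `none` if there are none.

i, iii, iv, vi

i → match
ii → no match
iii → match
iv. 'cbacaac' → match
v. 'abbbaba' → no match
vi → match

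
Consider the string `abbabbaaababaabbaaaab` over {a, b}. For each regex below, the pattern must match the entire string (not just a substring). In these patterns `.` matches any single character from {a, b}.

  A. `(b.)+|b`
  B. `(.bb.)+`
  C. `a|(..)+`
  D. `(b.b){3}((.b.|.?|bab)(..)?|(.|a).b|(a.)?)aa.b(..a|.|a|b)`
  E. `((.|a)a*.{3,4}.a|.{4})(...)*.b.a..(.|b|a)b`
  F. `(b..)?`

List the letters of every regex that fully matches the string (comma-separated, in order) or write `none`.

A → no match — must start with `b`
B → no match
C → no match
D → no match — must start with `b`
E → match
F → no match

E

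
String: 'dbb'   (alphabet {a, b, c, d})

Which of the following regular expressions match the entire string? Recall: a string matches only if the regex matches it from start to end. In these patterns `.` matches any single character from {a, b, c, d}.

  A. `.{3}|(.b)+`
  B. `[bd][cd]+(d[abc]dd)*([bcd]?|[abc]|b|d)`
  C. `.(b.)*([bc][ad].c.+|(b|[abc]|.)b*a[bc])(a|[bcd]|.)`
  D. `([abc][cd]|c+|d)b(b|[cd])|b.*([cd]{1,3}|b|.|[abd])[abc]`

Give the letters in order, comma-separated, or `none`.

A, D

A → match
B → no match
C → no match
D → match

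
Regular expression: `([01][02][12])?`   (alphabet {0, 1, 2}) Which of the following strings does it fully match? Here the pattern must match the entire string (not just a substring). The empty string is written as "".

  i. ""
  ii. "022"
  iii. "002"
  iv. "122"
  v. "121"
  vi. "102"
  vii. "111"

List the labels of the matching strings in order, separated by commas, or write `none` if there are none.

i, ii, iii, iv, v, vi

i → match
ii → match
iii → match
iv → match
v → match
vi → match
vii → no match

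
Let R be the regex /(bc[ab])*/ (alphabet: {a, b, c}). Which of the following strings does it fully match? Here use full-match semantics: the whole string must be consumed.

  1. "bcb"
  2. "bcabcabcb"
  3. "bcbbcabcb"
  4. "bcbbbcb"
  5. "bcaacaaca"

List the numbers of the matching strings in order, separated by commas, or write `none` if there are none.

1 → match
2 → match
3 → match
4 → no match
5 → no match

1, 2, 3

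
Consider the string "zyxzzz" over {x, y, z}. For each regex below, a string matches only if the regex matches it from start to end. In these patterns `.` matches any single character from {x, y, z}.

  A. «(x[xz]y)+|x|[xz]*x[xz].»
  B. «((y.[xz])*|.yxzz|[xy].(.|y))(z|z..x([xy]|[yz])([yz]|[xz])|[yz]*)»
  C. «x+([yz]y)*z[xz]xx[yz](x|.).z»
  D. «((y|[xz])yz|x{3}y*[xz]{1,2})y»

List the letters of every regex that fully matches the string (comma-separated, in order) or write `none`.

B

A → no match
B → match
C → no match — must start with "x"
D → no match — must end with "y"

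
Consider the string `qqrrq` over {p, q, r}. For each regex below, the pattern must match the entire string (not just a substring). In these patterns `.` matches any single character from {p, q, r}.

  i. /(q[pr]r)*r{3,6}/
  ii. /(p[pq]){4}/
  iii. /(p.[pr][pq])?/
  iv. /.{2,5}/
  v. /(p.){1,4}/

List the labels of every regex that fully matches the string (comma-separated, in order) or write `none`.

i → no match — must end with `r`
ii → no match — must start with `p`
iii → no match
iv → match
v → no match — must start with `p`

iv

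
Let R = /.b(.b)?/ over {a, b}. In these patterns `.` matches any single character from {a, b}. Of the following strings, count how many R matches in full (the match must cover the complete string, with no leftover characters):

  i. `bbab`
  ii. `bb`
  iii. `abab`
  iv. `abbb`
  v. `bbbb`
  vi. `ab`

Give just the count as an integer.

i → match
ii → match
iii → match
iv → match
v → match
vi → match
Total matched: 6

6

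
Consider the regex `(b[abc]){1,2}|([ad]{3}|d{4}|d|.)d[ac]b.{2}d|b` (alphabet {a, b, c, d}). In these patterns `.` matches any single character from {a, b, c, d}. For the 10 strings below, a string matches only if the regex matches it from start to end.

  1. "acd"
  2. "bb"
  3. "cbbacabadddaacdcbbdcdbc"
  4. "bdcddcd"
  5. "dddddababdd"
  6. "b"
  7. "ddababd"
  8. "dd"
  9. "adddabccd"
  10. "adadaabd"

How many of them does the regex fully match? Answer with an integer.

1. "acd" → no match
2. "bb" → match
3 → no match
4. "bdcddcd" → no match
5. "dddddababdd" → no match
6. "b" → match
7. "ddababd" → match
8. "dd" → no match
9. "adddabccd" → match
10. "adadaabd" → no match
Total matched: 4

4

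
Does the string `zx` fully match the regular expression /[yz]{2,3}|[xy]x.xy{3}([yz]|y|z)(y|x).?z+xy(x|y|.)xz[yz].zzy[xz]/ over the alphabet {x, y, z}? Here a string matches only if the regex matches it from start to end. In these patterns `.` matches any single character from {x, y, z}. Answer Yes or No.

No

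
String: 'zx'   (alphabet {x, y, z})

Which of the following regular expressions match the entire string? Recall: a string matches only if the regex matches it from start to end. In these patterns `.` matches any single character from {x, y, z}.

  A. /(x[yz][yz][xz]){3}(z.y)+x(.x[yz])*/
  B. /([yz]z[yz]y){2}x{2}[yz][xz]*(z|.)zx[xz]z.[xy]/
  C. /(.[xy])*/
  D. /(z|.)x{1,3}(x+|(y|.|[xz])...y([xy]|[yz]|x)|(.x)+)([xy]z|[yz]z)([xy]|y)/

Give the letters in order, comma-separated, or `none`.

A → no match — must start with 'x'
B → no match
C → match
D → no match

C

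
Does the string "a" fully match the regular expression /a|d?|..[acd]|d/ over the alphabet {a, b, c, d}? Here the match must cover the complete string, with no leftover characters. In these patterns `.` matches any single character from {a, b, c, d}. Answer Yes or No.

Yes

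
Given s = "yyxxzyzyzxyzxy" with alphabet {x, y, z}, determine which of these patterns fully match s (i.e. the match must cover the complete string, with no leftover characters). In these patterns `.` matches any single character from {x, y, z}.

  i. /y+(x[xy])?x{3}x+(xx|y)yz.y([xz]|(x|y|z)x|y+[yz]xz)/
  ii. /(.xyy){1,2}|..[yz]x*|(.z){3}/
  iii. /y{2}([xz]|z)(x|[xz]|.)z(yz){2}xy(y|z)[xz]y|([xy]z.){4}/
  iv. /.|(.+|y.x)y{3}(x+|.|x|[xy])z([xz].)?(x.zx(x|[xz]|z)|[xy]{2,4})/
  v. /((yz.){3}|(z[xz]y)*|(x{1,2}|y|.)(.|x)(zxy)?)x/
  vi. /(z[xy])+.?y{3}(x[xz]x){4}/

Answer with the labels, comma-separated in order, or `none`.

iii

i → no match
ii → no match
iii → match
iv → no match
v → no match — must end with "x"
vi → no match — must start with "z"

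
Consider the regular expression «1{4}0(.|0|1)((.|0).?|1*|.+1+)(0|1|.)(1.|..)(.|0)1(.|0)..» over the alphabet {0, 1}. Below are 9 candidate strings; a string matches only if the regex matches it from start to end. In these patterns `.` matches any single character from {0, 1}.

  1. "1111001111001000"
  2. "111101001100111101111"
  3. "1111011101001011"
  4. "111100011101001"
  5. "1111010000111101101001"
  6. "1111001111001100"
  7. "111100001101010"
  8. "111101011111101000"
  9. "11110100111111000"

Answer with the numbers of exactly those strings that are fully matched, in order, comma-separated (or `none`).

1 → match
2 → match
3 → match
4 → match
5 → match
6 → match
7 → match
8 → match
9 → match

1, 2, 3, 4, 5, 6, 7, 8, 9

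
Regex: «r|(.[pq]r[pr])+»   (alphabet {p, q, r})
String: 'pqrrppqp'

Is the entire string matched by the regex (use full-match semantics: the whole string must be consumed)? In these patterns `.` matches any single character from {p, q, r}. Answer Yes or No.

No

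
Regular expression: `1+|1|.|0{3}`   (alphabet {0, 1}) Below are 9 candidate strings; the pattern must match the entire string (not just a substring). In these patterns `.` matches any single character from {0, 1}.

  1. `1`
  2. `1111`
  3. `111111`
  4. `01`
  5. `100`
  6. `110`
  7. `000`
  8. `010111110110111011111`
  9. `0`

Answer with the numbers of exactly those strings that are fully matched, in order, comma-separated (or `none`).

1, 2, 3, 7, 9

1 → match
2 → match
3 → match
4 → no match
5 → no match
6 → no match
7 → match
8 → no match
9 → match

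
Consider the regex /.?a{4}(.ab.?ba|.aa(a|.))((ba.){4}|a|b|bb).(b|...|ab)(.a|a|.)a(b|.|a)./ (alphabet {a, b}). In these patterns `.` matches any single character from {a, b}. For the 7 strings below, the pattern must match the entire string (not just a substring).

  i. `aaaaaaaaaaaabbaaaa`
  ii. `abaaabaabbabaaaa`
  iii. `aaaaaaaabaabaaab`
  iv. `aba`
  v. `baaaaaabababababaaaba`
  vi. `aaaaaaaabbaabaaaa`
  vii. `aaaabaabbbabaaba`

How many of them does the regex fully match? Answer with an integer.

5

i → match
ii → no match
iii → match
iv → no match
v → match
vi → match
vii → match
Total matched: 5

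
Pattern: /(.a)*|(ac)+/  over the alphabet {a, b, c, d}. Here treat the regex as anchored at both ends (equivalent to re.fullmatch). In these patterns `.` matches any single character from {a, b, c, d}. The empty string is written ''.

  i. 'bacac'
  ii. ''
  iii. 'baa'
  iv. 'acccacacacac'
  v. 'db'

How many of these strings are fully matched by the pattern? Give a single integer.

1

i. 'bacac' → no match
ii. '' → match
iii. 'baa' → no match
iv. 'acccacacacac' → no match
v. 'db' → no match
Total matched: 1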